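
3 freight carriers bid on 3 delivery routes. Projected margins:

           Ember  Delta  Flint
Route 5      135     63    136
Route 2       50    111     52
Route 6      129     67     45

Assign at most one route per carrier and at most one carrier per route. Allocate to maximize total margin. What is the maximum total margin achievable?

Treat this as an assignment problem: match each carrier to one route.
Optimal: Ember→Route 6 ($129k), Delta→Route 2 ($111k), Flint→Route 5 ($136k) — total 129+111+136 = $376k.
Row-greedy (each carrier in turn takes its best remaining route) gives $291k, worse by 85.
Swapping Ember↔Delta (Ember→Route 2 $50k, Delta→Route 6 $67k) loses 123.

Max total: $376k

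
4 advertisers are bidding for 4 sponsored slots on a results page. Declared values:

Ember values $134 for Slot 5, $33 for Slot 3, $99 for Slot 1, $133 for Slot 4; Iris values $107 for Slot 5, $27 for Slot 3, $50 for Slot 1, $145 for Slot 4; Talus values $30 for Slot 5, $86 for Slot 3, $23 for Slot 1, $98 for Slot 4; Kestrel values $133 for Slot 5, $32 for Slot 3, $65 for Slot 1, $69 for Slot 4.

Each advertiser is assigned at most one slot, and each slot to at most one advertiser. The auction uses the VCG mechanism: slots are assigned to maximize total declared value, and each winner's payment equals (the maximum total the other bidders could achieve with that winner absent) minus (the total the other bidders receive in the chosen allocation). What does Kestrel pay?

Efficient allocation: Ember→Slot 1 ($99), Iris→Slot 4 ($145), Talus→Slot 3 ($86), Kestrel→Slot 5 ($133); total welfare W = $463.
Kestrel receives Slot 5 at value $133, so the others get W − 133 = $330.
Without Kestrel: best allocation of the remaining 3 bidders over all 4 slots is Ember→Slot 5 ($134), Iris→Slot 4 ($145), Talus→Slot 3 ($86), total $365.
VCG payment = (others' best without Kestrel) − (others' welfare with Kestrel) = 365 − 330 = $35.

Kestrel pays $35.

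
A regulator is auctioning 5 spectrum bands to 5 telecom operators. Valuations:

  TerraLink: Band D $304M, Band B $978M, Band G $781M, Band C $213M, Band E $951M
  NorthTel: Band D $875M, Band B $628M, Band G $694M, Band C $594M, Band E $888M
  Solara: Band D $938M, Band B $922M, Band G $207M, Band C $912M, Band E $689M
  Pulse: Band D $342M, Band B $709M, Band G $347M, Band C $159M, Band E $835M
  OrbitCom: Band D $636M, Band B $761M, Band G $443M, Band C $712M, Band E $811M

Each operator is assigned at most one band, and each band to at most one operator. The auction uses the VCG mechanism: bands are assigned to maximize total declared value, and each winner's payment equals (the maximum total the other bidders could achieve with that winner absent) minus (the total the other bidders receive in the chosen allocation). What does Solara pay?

Efficient allocation: TerraLink→Band G ($781M), NorthTel→Band D ($875M), Solara→Band C ($912M), Pulse→Band E ($835M), OrbitCom→Band B ($761M); total welfare W = $4164M.
Solara receives Band C at value $912M, so the others get W − 912 = $3252M.
Without Solara: best allocation of the remaining 4 bidders over all 5 bands is TerraLink→Band B ($978M), NorthTel→Band D ($875M), Pulse→Band E ($835M), OrbitCom→Band C ($712M), total $3400M.
VCG payment = (others' best without Solara) − (others' welfare with Solara) = 3400 − 3252 = $148M.

Solara pays $148M.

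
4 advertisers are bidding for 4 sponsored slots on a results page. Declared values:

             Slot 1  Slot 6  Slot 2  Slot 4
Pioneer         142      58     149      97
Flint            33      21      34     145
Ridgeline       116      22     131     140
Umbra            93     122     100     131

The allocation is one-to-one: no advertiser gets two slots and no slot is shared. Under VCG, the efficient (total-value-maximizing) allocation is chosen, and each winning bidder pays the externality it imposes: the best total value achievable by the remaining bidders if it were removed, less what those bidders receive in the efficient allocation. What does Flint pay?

Efficient allocation: Pioneer→Slot 1 ($142), Flint→Slot 4 ($145), Ridgeline→Slot 2 ($131), Umbra→Slot 6 ($122); total welfare W = $540.
Flint receives Slot 4 at value $145, so the others get W − 145 = $395.
Without Flint: best allocation of the remaining 3 bidders over all 4 slots is Pioneer→Slot 2 ($149), Ridgeline→Slot 4 ($140), Umbra→Slot 6 ($122), total $411.
VCG payment = (others' best without Flint) − (others' welfare with Flint) = 411 − 395 = $16.

Flint pays $16.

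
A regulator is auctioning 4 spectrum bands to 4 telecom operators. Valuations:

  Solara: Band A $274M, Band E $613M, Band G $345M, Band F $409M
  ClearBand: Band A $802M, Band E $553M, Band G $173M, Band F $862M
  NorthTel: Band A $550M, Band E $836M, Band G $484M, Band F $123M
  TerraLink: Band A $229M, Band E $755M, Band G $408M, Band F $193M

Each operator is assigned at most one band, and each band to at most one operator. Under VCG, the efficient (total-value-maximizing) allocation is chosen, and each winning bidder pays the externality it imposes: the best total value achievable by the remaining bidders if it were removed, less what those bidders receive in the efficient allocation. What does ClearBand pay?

ClearBand pays $64M.

Efficient allocation: Solara→Band G ($345M), ClearBand→Band F ($862M), NorthTel→Band A ($550M), TerraLink→Band E ($755M); total welfare W = $2512M.
ClearBand receives Band F at value $862M, so the others get W − 862 = $1650M.
Without ClearBand: best allocation of the remaining 3 bidders over all 4 bands is Solara→Band F ($409M), NorthTel→Band A ($550M), TerraLink→Band E ($755M), total $1714M.
VCG payment = (others' best without ClearBand) − (others' welfare with ClearBand) = 1714 − 1650 = $64M.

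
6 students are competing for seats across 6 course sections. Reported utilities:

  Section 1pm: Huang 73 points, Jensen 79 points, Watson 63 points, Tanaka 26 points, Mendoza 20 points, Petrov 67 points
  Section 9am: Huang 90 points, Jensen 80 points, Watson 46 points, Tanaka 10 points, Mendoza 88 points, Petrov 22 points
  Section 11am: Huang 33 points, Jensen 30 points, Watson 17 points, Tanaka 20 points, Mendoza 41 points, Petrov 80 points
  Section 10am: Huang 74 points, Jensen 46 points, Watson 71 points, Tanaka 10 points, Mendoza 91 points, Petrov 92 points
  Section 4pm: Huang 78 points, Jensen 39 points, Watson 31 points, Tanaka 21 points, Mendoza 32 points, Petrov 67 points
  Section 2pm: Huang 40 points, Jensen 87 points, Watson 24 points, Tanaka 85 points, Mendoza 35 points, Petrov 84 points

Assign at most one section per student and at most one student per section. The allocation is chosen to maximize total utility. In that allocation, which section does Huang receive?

Optimal: Huang→Section 4pm (78 points), Jensen→Section 1pm (79 points), Watson→Section 10am (71 points), Tanaka→Section 2pm (85 points), Mendoza→Section 9am (88 points), Petrov→Section 11am (80 points) — total 78+79+71+85+88+80 = 481 points.
Column-greedy (each section in turn goes to its best remaining student) gives 456 points, worse by 25.
Swapping Huang↔Watson (Huang→Section 10am 74 points, Watson→Section 4pm 31 points) loses 44.
Huang's own top section is Section 9am (90 points), but forcing Huang→Section 9am and reassigning the rest optimally gives only 456 points — worse by 25.

Huang receives Section 4pm.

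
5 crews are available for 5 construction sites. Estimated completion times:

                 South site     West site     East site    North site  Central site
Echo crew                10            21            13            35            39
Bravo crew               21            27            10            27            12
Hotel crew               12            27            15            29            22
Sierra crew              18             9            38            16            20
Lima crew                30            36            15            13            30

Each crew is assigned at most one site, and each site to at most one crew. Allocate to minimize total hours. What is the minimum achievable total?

Minimum total: 59 hours

This is the linear assignment problem.
Optimal: Echo crew→South site (10 hours), Bravo crew→Central site (12 hours), Hotel crew→East site (15 hours), Sierra crew→West site (9 hours), Lima crew→North site (13 hours) — total 10+12+15+9+13 = 59 hours.
Column-greedy (each site in turn goes to its cheapest remaining crew) gives 64 hours, worse by 5.
Checked against all permutations: 59 hours is optimal.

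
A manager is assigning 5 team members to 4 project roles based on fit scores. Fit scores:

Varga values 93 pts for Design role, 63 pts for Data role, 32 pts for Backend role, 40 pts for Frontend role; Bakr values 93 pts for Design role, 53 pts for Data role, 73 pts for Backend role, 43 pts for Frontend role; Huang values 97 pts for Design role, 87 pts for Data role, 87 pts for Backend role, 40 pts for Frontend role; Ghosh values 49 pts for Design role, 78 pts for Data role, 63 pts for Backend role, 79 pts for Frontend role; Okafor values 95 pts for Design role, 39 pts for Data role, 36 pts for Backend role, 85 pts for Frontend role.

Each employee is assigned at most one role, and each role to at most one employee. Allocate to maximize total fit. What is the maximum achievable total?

Max total: 343 pts

Optimal: Varga→Design role (93 pts), Ghosh→Data role (78 pts), Huang→Backend role (87 pts), Okafor→Frontend role (85 pts) — total 93+78+87+85 = 343 pts.
Max-entry greedy (repeatedly take the single best remaining cell) gives 333 pts, worse by 10.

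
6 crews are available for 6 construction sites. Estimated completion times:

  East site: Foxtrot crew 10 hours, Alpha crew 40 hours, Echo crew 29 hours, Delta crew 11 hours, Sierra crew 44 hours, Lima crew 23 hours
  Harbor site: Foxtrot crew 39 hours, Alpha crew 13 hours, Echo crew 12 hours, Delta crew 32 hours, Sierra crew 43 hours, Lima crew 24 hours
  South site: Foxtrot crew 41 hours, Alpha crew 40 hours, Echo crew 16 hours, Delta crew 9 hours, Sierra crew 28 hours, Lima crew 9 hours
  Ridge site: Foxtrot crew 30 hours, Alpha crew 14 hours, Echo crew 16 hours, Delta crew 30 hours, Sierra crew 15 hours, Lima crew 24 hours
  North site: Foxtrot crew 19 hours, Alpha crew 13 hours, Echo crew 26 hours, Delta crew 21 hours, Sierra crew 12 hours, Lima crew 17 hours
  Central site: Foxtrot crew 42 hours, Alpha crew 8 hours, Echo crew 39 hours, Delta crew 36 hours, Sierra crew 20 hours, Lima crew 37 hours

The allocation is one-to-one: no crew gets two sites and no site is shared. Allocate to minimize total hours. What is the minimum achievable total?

Min total: 71 hours

This is a one-to-one assignment (minimum-cost bipartite matching).
Optimal: Foxtrot crew→East site (10 hours), Alpha crew→Central site (8 hours), Echo crew→Harbor site (12 hours), Delta crew→South site (9 hours), Sierra crew→Ridge site (15 hours), Lima crew→North site (17 hours) — total 10+8+12+9+15+17 = 71 hours.
Min-entry greedy (repeatedly take the single cheapest remaining cell) gives 75 hours, worse by 4.
Swapping Alpha crew↔Delta crew (Alpha crew→South site 40 hours, Delta crew→Central site 36 hours) adds 59.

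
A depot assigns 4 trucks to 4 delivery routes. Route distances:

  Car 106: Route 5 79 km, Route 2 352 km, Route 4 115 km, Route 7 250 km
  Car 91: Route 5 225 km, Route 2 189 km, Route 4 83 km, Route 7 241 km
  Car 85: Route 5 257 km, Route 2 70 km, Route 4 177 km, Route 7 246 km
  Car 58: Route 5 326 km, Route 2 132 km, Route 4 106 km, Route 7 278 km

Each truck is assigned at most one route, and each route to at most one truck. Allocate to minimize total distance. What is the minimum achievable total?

Min total: 496 km

This is the linear assignment problem.
Optimal: Car 106→Route 5 (79 km), Car 91→Route 7 (241 km), Car 85→Route 2 (70 km), Car 58→Route 4 (106 km) — total 79+241+70+106 = 496 km.
Min-entry greedy (repeatedly take the single cheapest remaining cell) gives 510 km, worse by 14.
Every other assignment is strictly worse.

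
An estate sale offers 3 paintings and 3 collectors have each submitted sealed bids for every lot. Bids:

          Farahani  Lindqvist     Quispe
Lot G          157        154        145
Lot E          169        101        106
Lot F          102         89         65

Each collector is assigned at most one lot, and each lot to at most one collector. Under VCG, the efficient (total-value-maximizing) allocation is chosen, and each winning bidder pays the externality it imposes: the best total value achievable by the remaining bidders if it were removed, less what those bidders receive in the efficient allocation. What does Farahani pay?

Farahani pays $26.

Efficient allocation: Farahani→Lot E ($169), Lindqvist→Lot F ($89), Quispe→Lot G ($145); total welfare W = $403.
Farahani receives Lot E at value $169, so the others get W − 169 = $234.
Without Farahani: best allocation of the remaining 2 bidders over all 3 lots is Lindqvist→Lot G ($154), Quispe→Lot E ($106), total $260.
VCG payment = (others' best without Farahani) − (others' welfare with Farahani) = 260 − 234 = $26.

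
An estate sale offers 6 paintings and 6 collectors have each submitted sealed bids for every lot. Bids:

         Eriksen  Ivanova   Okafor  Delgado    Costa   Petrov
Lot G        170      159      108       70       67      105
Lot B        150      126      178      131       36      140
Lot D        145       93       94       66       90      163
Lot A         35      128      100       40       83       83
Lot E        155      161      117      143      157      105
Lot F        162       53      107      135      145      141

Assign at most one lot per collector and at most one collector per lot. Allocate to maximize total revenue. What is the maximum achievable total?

Optimal: Eriksen→Lot G ($170), Ivanova→Lot A ($128), Okafor→Lot B ($178), Delgado→Lot F ($135), Costa→Lot E ($157), Petrov→Lot D ($163) — total 170+128+178+135+157+163 = $931.
Row-greedy (each collector in turn takes its best remaining lot) gives $817, worse by 114.
Swapping Ivanova↔Costa (Ivanova→Lot E $161, Costa→Lot A $83) loses 41.
Checked against all permutations: $931 is optimal.

Max total: $931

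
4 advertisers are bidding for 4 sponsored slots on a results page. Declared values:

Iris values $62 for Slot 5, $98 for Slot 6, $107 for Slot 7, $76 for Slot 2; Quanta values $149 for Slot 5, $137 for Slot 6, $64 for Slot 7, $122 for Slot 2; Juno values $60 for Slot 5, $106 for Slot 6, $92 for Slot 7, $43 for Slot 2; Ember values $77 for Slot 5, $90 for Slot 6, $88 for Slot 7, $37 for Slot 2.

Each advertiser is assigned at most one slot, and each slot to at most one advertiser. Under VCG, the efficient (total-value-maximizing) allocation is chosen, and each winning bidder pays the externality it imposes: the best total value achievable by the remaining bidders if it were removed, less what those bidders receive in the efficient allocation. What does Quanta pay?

Efficient allocation: Iris→Slot 2 ($76), Quanta→Slot 5 ($149), Juno→Slot 6 ($106), Ember→Slot 7 ($88); total welfare W = $419.
Quanta receives Slot 5 at value $149, so the others get W − 149 = $270.
Without Quanta: best allocation of the remaining 3 bidders over all 4 slots is Iris→Slot 7 ($107), Juno→Slot 6 ($106), Ember→Slot 5 ($77), total $290.
VCG payment = (others' best without Quanta) − (others' welfare with Quanta) = 290 − 270 = $20.

Quanta pays $20.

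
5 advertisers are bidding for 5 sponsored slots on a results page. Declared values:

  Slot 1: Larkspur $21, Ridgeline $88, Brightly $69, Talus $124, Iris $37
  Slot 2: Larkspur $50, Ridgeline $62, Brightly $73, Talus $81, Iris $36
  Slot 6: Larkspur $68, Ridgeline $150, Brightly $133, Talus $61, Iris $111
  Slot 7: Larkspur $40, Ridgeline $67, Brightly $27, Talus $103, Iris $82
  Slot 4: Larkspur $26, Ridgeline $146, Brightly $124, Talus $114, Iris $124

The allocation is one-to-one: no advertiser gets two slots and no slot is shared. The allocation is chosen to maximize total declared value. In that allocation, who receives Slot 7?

Iris receives Slot 7.

Optimal: Larkspur→Slot 2 ($50), Ridgeline→Slot 4 ($146), Brightly→Slot 6 ($133), Talus→Slot 1 ($124), Iris→Slot 7 ($82) — total 50+146+133+124+82 = $535.
Row-greedy (each advertiser in turn takes its best remaining slot) gives $493, worse by 42.
Next-best assignment: Larkspur→Slot 2, Ridgeline→Slot 6, Brightly→Slot 4, Talus→Slot 1, Iris→Slot 7 = $530.
Iris's own top slot is Slot 4 ($124), but forcing Iris→Slot 4 and reassigning the rest optimally gives only $511 — worse by 24.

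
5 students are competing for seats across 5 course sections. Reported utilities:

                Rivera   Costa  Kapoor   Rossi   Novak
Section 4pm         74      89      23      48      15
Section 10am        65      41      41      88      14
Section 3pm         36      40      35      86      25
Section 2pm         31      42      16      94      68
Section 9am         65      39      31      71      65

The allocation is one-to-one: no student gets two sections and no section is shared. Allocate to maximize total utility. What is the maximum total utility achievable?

Optimal: Rivera→Section 9am (65 points), Costa→Section 4pm (89 points), Kapoor→Section 10am (41 points), Rossi→Section 3pm (86 points), Novak→Section 2pm (68 points) — total 65+89+41+86+68 = 349 points.
Row-greedy (each student in turn takes its best remaining section) gives 308 points, worse by 41.
Next-best assignment: Rivera→Section 10am, Costa→Section 4pm, Kapoor→Section 3pm, Rossi→Section 2pm, Novak→Section 9am = 348 points.

Maximum total: 349 points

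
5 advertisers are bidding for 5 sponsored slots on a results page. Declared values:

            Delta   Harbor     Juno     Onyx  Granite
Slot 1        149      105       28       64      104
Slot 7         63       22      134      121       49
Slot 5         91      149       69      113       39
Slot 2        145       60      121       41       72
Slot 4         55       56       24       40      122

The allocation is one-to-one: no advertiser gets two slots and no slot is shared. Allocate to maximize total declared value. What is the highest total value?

Max total: $662

This is the linear assignment problem.
Optimal: Delta→Slot 1 ($149), Harbor→Slot 5 ($149), Juno→Slot 2 ($121), Onyx→Slot 7 ($121), Granite→Slot 4 ($122) — total 149+149+121+121+122 = $662.
Max-entry greedy (repeatedly take the single best remaining cell) gives $595, worse by 67.
Swapping Harbor↔Granite (Harbor→Slot 4 $56, Granite→Slot 5 $39) loses 176.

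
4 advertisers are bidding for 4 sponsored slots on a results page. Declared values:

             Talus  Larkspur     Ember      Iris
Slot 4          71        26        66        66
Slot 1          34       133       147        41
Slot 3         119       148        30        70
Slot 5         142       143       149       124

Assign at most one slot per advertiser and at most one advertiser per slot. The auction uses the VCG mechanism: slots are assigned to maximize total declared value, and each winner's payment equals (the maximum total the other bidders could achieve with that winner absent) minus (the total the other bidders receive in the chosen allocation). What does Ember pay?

Efficient allocation: Talus→Slot 5 ($142), Larkspur→Slot 3 ($148), Ember→Slot 1 ($147), Iris→Slot 4 ($66); total welfare W = $503.
Ember receives Slot 1 at value $147, so the others get W − 147 = $356.
Without Ember: best allocation of the remaining 3 bidders over all 4 slots is Talus→Slot 3 ($119), Larkspur→Slot 1 ($133), Iris→Slot 5 ($124), total $376.
VCG payment = (others' best without Ember) − (others' welfare with Ember) = 376 − 356 = $20.

Ember pays $20.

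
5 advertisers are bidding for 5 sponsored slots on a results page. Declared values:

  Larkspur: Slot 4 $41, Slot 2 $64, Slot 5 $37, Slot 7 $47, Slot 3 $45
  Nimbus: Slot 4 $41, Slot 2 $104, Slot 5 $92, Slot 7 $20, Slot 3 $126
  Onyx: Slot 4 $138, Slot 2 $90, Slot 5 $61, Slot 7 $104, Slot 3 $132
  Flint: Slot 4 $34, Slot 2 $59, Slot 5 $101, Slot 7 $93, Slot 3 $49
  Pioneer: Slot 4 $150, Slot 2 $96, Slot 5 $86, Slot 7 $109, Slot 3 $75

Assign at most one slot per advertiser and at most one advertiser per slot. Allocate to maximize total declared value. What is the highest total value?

Optimal: Larkspur→Slot 2 ($64), Nimbus→Slot 3 ($126), Onyx→Slot 7 ($104), Flint→Slot 5 ($101), Pioneer→Slot 4 ($150) — total 64+126+104+101+150 = $545.
Row-greedy (each advertiser in turn takes its best remaining slot) gives $538, worse by 7.
Next-best assignment: Larkspur→Slot 2, Nimbus→Slot 3, Onyx→Slot 4, Flint→Slot 5, Pioneer→Slot 7 = $538.
Swapping Nimbus↔Larkspur (Nimbus→Slot 2 $104, Larkspur→Slot 3 $45) loses 41.

Maximum total: $545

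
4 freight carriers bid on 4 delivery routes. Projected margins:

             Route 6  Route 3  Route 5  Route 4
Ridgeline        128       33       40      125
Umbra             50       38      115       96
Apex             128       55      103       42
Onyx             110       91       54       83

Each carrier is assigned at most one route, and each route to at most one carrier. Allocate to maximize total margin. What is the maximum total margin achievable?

Optimal: Ridgeline→Route 4 ($125k), Umbra→Route 5 ($115k), Apex→Route 6 ($128k), Onyx→Route 3 ($91k) — total 125+115+128+91 = $459k.
Column-greedy (each route in turn goes to its best remaining carrier) gives $376k, worse by 83.
Checked against all permutations: $459k is optimal.

Max total: $459k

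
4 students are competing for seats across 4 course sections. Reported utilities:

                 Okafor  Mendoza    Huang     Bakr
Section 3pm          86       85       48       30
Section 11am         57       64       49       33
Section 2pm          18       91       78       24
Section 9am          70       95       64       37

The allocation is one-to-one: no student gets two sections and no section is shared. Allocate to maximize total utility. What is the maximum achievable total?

Max total: 292 points

Optimal: Okafor→Section 3pm (86 points), Mendoza→Section 9am (95 points), Huang→Section 2pm (78 points), Bakr→Section 11am (33 points) — total 86+95+78+33 = 292 points.
Column-greedy (each section in turn goes to its best remaining student) gives 265 points, worse by 27.
Next-best assignment: Okafor→Section 3pm, Mendoza→Section 2pm, Huang→Section 9am, Bakr→Section 11am = 274 points.
Swapping Mendoza↔Okafor (Mendoza→Section 3pm 85 points, Okafor→Section 9am 70 points) loses 26.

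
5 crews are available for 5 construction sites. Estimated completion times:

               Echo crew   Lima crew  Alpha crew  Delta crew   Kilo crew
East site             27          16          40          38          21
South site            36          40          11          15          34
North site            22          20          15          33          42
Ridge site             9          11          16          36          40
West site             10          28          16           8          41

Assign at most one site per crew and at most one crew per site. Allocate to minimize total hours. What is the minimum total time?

Treat this as an assignment problem: match each crew to one site.
Optimal: Echo crew→Ridge site (9 hours), Lima crew→North site (20 hours), Alpha crew→South site (11 hours), Delta crew→West site (8 hours), Kilo crew→East site (21 hours) — total 9+20+11+8+21 = 69 hours.
Min-entry greedy (repeatedly take the single cheapest remaining cell) gives 86 hours, worse by 17.
Swapping Delta crew↔Lima crew (Delta crew→North site 33 hours, Lima crew→West site 28 hours) adds 33.
Checked against all permutations: 69 hours is optimal.

Minimum total: 69 hours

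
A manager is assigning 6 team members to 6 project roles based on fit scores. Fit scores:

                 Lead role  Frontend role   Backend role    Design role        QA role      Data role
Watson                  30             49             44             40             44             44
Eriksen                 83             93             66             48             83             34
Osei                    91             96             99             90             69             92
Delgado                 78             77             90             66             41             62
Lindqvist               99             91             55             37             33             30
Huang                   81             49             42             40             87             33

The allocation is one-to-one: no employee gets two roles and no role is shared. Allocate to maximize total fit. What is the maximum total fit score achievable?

Maximum total: 503 pts

Optimal: Watson→Data role (44 pts), Eriksen→Frontend role (93 pts), Osei→Design role (90 pts), Delgado→Backend role (90 pts), Lindqvist→Lead role (99 pts), Huang→QA role (87 pts) — total 44+93+90+90+99+87 = 503 pts.
Column-greedy (each role in turn goes to its best remaining employee) gives 464 pts, worse by 39.
Next-best assignment: Watson→Design role, Eriksen→Frontend role, Osei→Data role, Delgado→Backend role, Lindqvist→Lead role, Huang→QA role = 501 pts.
Checked against all permutations: 503 pts is optimal.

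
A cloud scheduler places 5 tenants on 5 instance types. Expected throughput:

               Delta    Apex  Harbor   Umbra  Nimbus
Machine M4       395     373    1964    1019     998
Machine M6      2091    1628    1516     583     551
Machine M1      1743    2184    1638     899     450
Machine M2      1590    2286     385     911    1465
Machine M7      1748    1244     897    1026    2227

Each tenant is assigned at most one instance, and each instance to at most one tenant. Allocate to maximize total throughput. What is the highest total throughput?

Maximum total: 9467 ops/s

Treat this as an assignment problem: match each tenant to one instance.
Optimal: Delta→Machine M6 (2091 ops/s), Apex→Machine M2 (2286 ops/s), Harbor→Machine M4 (1964 ops/s), Umbra→Machine M1 (899 ops/s), Nimbus→Machine M7 (2227 ops/s) — total 2091+2286+1964+899+2227 = 9467 ops/s.
Column-greedy (each instance in turn goes to its best remaining tenant) gives 8730 ops/s, worse by 737.
Next-best assignment: Delta→Machine M6, Apex→Machine M1, Harbor→Machine M4, Umbra→Machine M2, Nimbus→Machine M7 = 9377 ops/s.
Swapping Nimbus↔Harbor (Nimbus→Machine M4 998 ops/s, Harbor→Machine M7 897 ops/s) loses 2296.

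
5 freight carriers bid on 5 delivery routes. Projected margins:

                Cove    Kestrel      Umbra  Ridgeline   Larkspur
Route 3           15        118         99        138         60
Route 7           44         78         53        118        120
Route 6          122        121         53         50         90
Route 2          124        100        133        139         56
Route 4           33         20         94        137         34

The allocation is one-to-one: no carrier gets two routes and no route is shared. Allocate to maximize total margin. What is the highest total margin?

Maximum total: $630k

Optimal: Cove→Route 6 ($122k), Kestrel→Route 3 ($118k), Umbra→Route 2 ($133k), Ridgeline→Route 4 ($137k), Larkspur→Route 7 ($120k) — total 122+118+133+137+120 = $630k.
Column-greedy (each route in turn goes to its best remaining carrier) gives $533k, worse by 97.
Next-best assignment: Cove→Route 2, Kestrel→Route 6, Umbra→Route 3, Ridgeline→Route 4, Larkspur→Route 7 = $601k.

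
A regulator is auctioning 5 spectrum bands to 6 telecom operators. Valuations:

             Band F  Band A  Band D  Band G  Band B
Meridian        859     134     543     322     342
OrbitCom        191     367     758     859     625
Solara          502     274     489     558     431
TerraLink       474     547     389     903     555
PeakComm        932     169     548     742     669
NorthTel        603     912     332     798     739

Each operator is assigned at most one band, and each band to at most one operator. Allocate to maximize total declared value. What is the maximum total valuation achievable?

Max total: $4101M

Optimal: Meridian→Band F ($859M), NorthTel→Band A ($912M), OrbitCom→Band D ($758M), TerraLink→Band G ($903M), PeakComm→Band B ($669M) — total 859+912+758+903+669 = $4101M.
Max-entry greedy (repeatedly take the single best remaining cell) gives $3936M, worse by 165.
Next-best assignment: PeakComm→Band F, NorthTel→Band A, OrbitCom→Band D, TerraLink→Band G, Solara→Band B = $3936M.
No other one-to-one assignment exceeds $4101M.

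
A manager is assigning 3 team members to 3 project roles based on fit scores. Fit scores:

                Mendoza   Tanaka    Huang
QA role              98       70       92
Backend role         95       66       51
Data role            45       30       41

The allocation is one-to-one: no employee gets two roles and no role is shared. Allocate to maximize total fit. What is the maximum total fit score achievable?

Max total: 217 pts

Optimal: Mendoza→Backend role (95 pts), Tanaka→Data role (30 pts), Huang→QA role (92 pts) — total 95+30+92 = 217 pts.
No other one-to-one assignment exceeds 217 pts.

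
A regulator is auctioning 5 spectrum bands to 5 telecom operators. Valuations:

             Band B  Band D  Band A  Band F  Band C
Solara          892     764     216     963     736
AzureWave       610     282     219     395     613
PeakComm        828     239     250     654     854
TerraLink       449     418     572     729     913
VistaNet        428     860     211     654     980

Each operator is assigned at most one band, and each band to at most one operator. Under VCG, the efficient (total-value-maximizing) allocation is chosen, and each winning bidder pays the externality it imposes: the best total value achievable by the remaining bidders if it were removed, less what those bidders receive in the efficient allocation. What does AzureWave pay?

Efficient allocation: Solara→Band F ($963M), AzureWave→Band B ($610M), PeakComm→Band C ($854M), TerraLink→Band A ($572M), VistaNet→Band D ($860M); total welfare W = $3859M.
AzureWave receives Band B at value $610M, so the others get W − 610 = $3249M.
Without AzureWave: best allocation of the remaining 4 bidders over all 5 bands is Solara→Band F ($963M), PeakComm→Band B ($828M), TerraLink→Band C ($913M), VistaNet→Band D ($860M), total $3564M.
VCG payment = (others' best without AzureWave) − (others' welfare with AzureWave) = 3564 − 3249 = $315M.

AzureWave pays $315M.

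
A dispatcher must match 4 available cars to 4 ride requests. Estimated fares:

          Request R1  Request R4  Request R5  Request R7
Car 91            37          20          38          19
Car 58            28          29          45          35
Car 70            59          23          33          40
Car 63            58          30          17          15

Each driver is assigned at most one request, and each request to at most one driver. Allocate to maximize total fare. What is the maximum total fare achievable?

Optimal: Car 91→Request R5 ($38), Car 58→Request R4 ($29), Car 70→Request R7 ($40), Car 63→Request R1 ($58) — total 38+29+40+58 = $165.
Max-entry greedy (repeatedly take the single best remaining cell) gives $153, worse by 12.
Next-best assignment: Car 91→Request R4, Car 58→Request R5, Car 70→Request R7, Car 63→Request R1 = $163.
Every other assignment is strictly worse.

Maximum total: $165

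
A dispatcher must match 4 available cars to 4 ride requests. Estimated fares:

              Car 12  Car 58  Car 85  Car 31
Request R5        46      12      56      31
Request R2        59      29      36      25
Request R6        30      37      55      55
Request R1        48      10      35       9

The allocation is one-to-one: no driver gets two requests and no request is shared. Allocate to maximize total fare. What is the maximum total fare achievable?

Optimal: Car 12→Request R1 ($48), Car 58→Request R2 ($29), Car 85→Request R5 ($56), Car 31→Request R6 ($55) — total 48+29+56+55 = $188.
Column-greedy (each request in turn goes to its best remaining driver) gives $180, worse by 8.
Next-best assignment: Car 12→Request R2, Car 58→Request R1, Car 85→Request R5, Car 31→Request R6 = $180.
Every other assignment is strictly worse.

Maximum total: $188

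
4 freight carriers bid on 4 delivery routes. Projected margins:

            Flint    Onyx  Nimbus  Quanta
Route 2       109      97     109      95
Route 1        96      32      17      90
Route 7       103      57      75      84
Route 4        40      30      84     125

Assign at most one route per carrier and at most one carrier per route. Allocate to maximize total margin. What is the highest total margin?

Maximum total: $393k

Optimal: Flint→Route 1 ($96k), Onyx→Route 2 ($97k), Nimbus→Route 7 ($75k), Quanta→Route 4 ($125k) — total 96+97+75+125 = $393k.
Max-entry greedy (repeatedly take the single best remaining cell) gives $341k, worse by 52.
Next-best assignment: Flint→Route 1, Onyx→Route 7, Nimbus→Route 2, Quanta→Route 4 = $387k.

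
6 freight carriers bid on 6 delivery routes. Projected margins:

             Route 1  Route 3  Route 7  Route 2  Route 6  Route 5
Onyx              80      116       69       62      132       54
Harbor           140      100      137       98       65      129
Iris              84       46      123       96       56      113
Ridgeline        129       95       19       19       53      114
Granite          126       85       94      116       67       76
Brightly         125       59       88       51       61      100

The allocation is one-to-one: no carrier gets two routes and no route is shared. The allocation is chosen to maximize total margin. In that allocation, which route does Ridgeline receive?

Ridgeline receives Route 3.

Treat this as an assignment problem: match each carrier to one route.
Optimal: Onyx→Route 6 ($132k), Harbor→Route 5 ($129k), Iris→Route 7 ($123k), Ridgeline→Route 3 ($95k), Granite→Route 2 ($116k), Brightly→Route 1 ($125k) — total 132+129+123+95+116+125 = $720k.
Max-entry greedy (repeatedly take the single best remaining cell) gives $684k, worse by 36.
Swapping Onyx↔Granite (Onyx→Route 2 $62k, Granite→Route 6 $67k) loses 119.
Ridgeline's own top route is Route 1 ($129k), but forcing Ridgeline→Route 1 and reassigning the rest optimally gives only $700k — worse by 20.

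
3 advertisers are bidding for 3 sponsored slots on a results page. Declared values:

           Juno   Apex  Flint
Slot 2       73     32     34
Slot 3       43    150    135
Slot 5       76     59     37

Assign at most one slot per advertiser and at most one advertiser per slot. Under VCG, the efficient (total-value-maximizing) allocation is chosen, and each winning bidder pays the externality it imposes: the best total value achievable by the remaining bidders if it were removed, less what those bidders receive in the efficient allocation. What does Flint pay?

Efficient allocation: Juno→Slot 2 ($73), Apex→Slot 5 ($59), Flint→Slot 3 ($135); total welfare W = $267.
Flint receives Slot 3 at value $135, so the others get W − 135 = $132.
Without Flint: best allocation of the remaining 2 bidders over all 3 slots is Juno→Slot 5 ($76), Apex→Slot 3 ($150), total $226.
VCG payment = (others' best without Flint) − (others' welfare with Flint) = 226 − 132 = $94.

Flint pays $94.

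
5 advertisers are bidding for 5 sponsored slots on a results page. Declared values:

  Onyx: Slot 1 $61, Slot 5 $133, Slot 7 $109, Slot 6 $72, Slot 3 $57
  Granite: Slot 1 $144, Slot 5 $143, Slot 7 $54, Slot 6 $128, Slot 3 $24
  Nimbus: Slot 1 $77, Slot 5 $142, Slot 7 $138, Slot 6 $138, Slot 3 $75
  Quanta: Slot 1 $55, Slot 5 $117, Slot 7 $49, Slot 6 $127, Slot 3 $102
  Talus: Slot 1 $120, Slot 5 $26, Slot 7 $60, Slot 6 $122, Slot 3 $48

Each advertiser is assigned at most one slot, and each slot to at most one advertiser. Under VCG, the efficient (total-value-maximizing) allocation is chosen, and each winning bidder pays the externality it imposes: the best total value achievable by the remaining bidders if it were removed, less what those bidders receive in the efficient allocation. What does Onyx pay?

Efficient allocation: Onyx→Slot 5 ($133), Granite→Slot 1 ($144), Nimbus→Slot 7 ($138), Quanta→Slot 3 ($102), Talus→Slot 6 ($122); total welfare W = $639.
Onyx receives Slot 5 at value $133, so the others get W − 133 = $506.
Without Onyx: best allocation of the remaining 4 bidders over all 5 slots is Granite→Slot 5 ($143), Nimbus→Slot 7 ($138), Quanta→Slot 6 ($127), Talus→Slot 1 ($120), total $528.
VCG payment = (others' best without Onyx) − (others' welfare with Onyx) = 528 − 506 = $22.

Onyx pays $22.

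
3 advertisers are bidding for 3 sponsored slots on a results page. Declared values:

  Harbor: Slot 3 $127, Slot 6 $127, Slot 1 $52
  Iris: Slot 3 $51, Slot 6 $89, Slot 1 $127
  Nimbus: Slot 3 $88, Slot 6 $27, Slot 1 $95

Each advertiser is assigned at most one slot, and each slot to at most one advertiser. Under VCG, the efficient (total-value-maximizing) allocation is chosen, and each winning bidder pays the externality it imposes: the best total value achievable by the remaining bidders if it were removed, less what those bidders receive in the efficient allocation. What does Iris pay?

Efficient allocation: Harbor→Slot 6 ($127), Iris→Slot 1 ($127), Nimbus→Slot 3 ($88); total welfare W = $342.
Iris receives Slot 1 at value $127, so the others get W − 127 = $215.
Without Iris: best allocation of the remaining 2 bidders over all 3 slots is Harbor→Slot 3 ($127), Nimbus→Slot 1 ($95), total $222.
VCG payment = (others' best without Iris) − (others' welfare with Iris) = 222 − 215 = $7.

Iris pays $7.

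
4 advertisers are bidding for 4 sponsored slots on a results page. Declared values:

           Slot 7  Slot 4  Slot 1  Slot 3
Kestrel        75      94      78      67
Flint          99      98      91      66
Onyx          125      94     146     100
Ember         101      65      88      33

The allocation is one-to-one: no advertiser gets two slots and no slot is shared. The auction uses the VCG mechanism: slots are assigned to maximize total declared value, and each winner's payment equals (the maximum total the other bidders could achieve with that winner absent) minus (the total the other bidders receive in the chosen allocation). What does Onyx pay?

Efficient allocation: Kestrel→Slot 3 ($67), Flint→Slot 4 ($98), Onyx→Slot 1 ($146), Ember→Slot 7 ($101); total welfare W = $412.
Onyx receives Slot 1 at value $146, so the others get W − 146 = $266.
Without Onyx: best allocation of the remaining 3 bidders over all 4 slots is Kestrel→Slot 4 ($94), Flint→Slot 1 ($91), Ember→Slot 7 ($101), total $286.
VCG payment = (others' best without Onyx) − (others' welfare with Onyx) = 286 − 266 = $20.

Onyx pays $20.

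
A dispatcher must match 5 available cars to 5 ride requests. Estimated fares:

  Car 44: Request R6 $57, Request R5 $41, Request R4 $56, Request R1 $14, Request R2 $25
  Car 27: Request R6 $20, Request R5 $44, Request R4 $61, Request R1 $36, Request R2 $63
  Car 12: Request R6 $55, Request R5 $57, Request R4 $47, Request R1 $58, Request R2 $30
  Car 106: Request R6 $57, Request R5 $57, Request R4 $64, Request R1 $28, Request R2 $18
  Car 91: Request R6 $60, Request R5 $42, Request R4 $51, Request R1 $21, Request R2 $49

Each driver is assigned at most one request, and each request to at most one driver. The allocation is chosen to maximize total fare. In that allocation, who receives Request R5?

Optimal: Car 44→Request R4 ($56), Car 27→Request R2 ($63), Car 12→Request R1 ($58), Car 106→Request R5 ($57), Car 91→Request R6 ($60) — total 56+63+58+57+60 = $294.
Max-entry greedy (repeatedly take the single best remaining cell) gives $286, worse by 8.
Next-best assignment: Car 44→Request R6, Car 27→Request R2, Car 12→Request R1, Car 106→Request R5, Car 91→Request R4 = $286.
Swapping Car 44↔Car 12 (Car 44→Request R1 $14, Car 12→Request R4 $47) loses 53.
Every other assignment is strictly worse.
Car 106's own top request is Request R4 ($64), but forcing Car 106→Request R4 and reassigning the rest optimally gives only $286 — worse by 8.

Car 106 receives Request R5.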